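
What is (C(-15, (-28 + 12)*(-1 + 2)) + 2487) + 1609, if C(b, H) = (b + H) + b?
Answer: 4050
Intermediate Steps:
C(b, H) = H + 2*b (C(b, H) = (H + b) + b = H + 2*b)
(C(-15, (-28 + 12)*(-1 + 2)) + 2487) + 1609 = (((-28 + 12)*(-1 + 2) + 2*(-15)) + 2487) + 1609 = ((-16*1 - 30) + 2487) + 1609 = ((-16 - 30) + 2487) + 1609 = (-46 + 2487) + 1609 = 2441 + 1609 = 4050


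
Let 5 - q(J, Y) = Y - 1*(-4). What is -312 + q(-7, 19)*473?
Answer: -8826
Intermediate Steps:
q(J, Y) = 1 - Y (q(J, Y) = 5 - (Y - 1*(-4)) = 5 - (Y + 4) = 5 - (4 + Y) = 5 + (-4 - Y) = 1 - Y)
-312 + q(-7, 19)*473 = -312 + (1 - 1*19)*473 = -312 + (1 - 19)*473 = -312 - 18*473 = -312 - 8514 = -8826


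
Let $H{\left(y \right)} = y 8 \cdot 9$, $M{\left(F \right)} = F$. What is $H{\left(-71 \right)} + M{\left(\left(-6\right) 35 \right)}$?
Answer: $-5322$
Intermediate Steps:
$H{\left(y \right)} = 72 y$ ($H{\left(y \right)} = 8 y 9 = 72 y$)
$H{\left(-71 \right)} + M{\left(\left(-6\right) 35 \right)} = 72 \left(-71\right) - 210 = -5112 - 210 = -5322$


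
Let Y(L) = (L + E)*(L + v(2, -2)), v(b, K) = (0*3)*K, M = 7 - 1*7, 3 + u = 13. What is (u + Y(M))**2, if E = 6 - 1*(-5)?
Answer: 100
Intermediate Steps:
u = 10 (u = -3 + 13 = 10)
M = 0 (M = 7 - 7 = 0)
v(b, K) = 0 (v(b, K) = 0*K = 0)
E = 11 (E = 6 + 5 = 11)
Y(L) = L*(11 + L) (Y(L) = (L + 11)*(L + 0) = (11 + L)*L = L*(11 + L))
(u + Y(M))**2 = (10 + 0*(11 + 0))**2 = (10 + 0*11)**2 = (10 + 0)**2 = 10**2 = 100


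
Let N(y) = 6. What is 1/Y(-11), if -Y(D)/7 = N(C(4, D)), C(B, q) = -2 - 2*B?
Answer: -1/42 ≈ -0.023810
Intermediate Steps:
Y(D) = -42 (Y(D) = -7*6 = -42)
1/Y(-11) = 1/(-42) = -1/42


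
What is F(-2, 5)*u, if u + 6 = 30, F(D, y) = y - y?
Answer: 0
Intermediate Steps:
F(D, y) = 0
u = 24 (u = -6 + 30 = 24)
F(-2, 5)*u = 0*24 = 0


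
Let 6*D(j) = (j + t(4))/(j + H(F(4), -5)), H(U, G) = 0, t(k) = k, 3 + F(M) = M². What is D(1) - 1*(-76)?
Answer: 461/6 ≈ 76.833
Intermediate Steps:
F(M) = -3 + M²
D(j) = (4 + j)/(6*j) (D(j) = ((j + 4)/(j + 0))/6 = ((4 + j)/j)/6 = (4 + j)/(6*j))
D(1) - 1*(-76) = (⅙)*(4 + 1)/1 - 1*(-76) = (⅙)*1*5 + 76 = ⅚ + 76 = 461/6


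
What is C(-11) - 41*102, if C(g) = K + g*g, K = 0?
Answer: -4061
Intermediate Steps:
C(g) = g² (C(g) = 0 + g*g = 0 + g² = g²)
C(-11) - 41*102 = (-11)² - 41*102 = 121 - 4182 = -4061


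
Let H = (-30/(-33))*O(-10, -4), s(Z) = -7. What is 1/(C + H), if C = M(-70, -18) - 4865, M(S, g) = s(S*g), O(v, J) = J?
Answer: -11/53632 ≈ -0.00020510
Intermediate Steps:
M(S, g) = -7
C = -4872 (C = -7 - 4865 = -4872)
H = -40/11 (H = -30/(-33)*(-4) = -30*(-1/33)*(-4) = (10/11)*(-4) = -40/11 ≈ -3.6364)
1/(C + H) = 1/(-4872 - 40/11) = 1/(-53632/11) = -11/53632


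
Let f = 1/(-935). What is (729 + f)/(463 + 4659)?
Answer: 340807/2394535 ≈ 0.14233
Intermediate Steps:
f = -1/935 ≈ -0.0010695
(729 + f)/(463 + 4659) = (729 - 1/935)/(463 + 4659) = (681614/935)/5122 = (681614/935)*(1/5122) = 340807/2394535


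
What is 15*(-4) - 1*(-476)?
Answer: 416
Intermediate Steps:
15*(-4) - 1*(-476) = -60 + 476 = 416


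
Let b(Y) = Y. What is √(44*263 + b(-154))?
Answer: √11418 ≈ 106.85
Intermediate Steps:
√(44*263 + b(-154)) = √(44*263 - 154) = √(11572 - 154) = √11418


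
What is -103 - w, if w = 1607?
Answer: -1710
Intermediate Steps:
-103 - w = -103 - 1*1607 = -103 - 1607 = -1710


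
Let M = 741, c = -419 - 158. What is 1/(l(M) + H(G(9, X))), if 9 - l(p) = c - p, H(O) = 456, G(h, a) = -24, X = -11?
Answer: 1/1783 ≈ 0.00056085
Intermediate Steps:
c = -577
l(p) = 586 + p (l(p) = 9 - (-577 - p) = 9 + (577 + p) = 586 + p)
1/(l(M) + H(G(9, X))) = 1/((586 + 741) + 456) = 1/(1327 + 456) = 1/1783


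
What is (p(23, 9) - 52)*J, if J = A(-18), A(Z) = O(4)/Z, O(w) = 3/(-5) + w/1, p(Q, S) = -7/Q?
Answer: 6817/690 ≈ 9.8797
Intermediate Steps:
O(w) = -⅗ + w (O(w) = 3*(-⅕) + w*1 = -⅗ + w)
A(Z) = 17/(5*Z) (A(Z) = (-⅗ + 4)/Z = 17/(5*Z))
J = -17/90 (J = (17/5)/(-18) = (17/5)*(-1/18) = -17/90 ≈ -0.18889)
(p(23, 9) - 52)*J = (-7/23 - 52)*(-17/90) = -1203/23*(-17/90) = 6817/690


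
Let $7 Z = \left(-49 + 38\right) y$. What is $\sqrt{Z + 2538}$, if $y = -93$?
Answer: $\frac{\sqrt{131523}}{7} \approx 51.809$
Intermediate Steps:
$Z = \frac{1023}{7}$ ($Z = \frac{\left(-49 + 38\right) \left(-93\right)}{7} = \frac{\left(-11\right) \left(-93\right)}{7} = \frac{1}{7} \cdot 1023 = \frac{1023}{7} \approx 146.14$)
$\sqrt{Z + 2538} = \sqrt{\frac{1023}{7} + 2538} = \sqrt{\frac{18789}{7}} = \frac{\sqrt{131523}}{7}$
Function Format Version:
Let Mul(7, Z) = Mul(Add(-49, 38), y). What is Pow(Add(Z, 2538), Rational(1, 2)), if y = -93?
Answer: Mul(Rational(1, 7), Pow(131523, Rational(1, 2))) ≈ 51.809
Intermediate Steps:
Z = Rational(1023, 7) (Z = Mul(Rational(1, 7), Mul(Add(-49, 38), -93)) = Mul(Rational(1, 7), Mul(-11, -93)) = Mul(Rational(1, 7), 1023) = Rational(1023, 7) ≈ 146.14)
Pow(Add(Z, 2538), Rational(1, 2)) = Pow(Add(Rational(1023, 7), 2538), Rational(1, 2)) = Pow(Rational(18789, 7), Rational(1, 2)) = Mul(Rational(1, 7), Pow(131523, Rational(1, 2)))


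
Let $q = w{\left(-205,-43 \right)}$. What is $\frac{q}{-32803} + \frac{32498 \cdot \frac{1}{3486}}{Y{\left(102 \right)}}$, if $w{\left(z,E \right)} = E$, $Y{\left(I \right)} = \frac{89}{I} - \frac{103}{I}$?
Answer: $- \frac{9061096218}{133409801} \approx -67.919$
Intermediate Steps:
$Y{\left(I \right)} = - \frac{14}{I}$
$q = -43$
$\frac{q}{-32803} + \frac{32498 \cdot \frac{1}{3486}}{Y{\left(102 \right)}} = - \frac{43}{-32803} + \frac{32498 \cdot \frac{1}{3486}}{\left(-14\right) \frac{1}{102}} = \left(-43\right) \left(- \frac{1}{32803}\right) + \frac{32498 \cdot \frac{1}{3486}}{\left(-14\right) \frac{1}{102}} = \frac{43}{32803} + \frac{16249}{1743 \left(- \frac{7}{51}\right)} = \frac{43}{32803} + \frac{16249}{1743} \left(- \frac{51}{7}\right) = \frac{43}{32803} - \frac{276233}{4067} = - \frac{9061096218}{133409801}$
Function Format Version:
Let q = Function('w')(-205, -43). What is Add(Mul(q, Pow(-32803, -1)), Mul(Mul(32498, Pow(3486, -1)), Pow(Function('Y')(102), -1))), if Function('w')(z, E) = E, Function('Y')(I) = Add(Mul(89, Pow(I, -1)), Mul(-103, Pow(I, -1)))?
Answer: Rational(-9061096218, 133409801) ≈ -67.919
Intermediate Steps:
Function('Y')(I) = Mul(-14, Pow(I, -1))
q = -43
Add(Mul(q, Pow(-32803, -1)), Mul(Mul(32498, Pow(3486, -1)), Pow(Function('Y')(102), -1))) = Add(Mul(-43, Pow(-32803, -1)), Mul(Mul(32498, Pow(3486, -1)), Pow(Mul(-14, Pow(102, -1)), -1))) = Add(Mul(-43, Rational(-1, 32803)), Mul(Mul(32498, Rational(1, 3486)), Pow(Mul(-14, Rational(1, 102)), -1))) = Add(Rational(43, 32803), Mul(Rational(16249, 1743), Pow(Rational(-7, 51), -1))) = Add(Rational(43, 32803), Mul(Rational(16249, 1743), Rational(-51, 7))) = Add(Rational(43, 32803), Rational(-276233, 4067)) = Rational(-9061096218, 133409801)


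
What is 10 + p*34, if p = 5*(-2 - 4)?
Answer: -1010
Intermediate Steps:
p = -30 (p = 5*(-6) = -30)
10 + p*34 = 10 - 30*34 = 10 - 1020 = -1010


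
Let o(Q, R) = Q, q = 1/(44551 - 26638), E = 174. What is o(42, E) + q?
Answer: 752347/17913 ≈ 42.000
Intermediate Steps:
q = 1/17913 ≈ 5.5825e-5
o(42, E) + q = 42 + 1/17913 = 752347/17913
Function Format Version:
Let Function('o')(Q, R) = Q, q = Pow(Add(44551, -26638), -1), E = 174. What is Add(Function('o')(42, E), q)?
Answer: Rational(752347, 17913) ≈ 42.000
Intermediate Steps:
q = Rational(1, 17913) (q = Pow(17913, -1) = Rational(1, 17913) ≈ 5.5825e-5)
Add(Function('o')(42, E), q) = Add(42, Rational(1, 17913)) = Rational(752347, 17913)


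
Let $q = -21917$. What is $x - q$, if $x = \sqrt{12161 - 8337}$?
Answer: $21917 + 4 \sqrt{239} \approx 21979.0$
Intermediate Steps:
$x = 4 \sqrt{239}$ ($x = \sqrt{3824} = 4 \sqrt{239} \approx 61.839$)
$x - q = 4 \sqrt{239} - -21917 = 4 \sqrt{239} + 21917 = 21917 + 4 \sqrt{239}$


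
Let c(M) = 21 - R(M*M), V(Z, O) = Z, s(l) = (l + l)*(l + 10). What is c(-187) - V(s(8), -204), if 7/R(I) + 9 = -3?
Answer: -3197/12 ≈ -266.42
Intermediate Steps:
R(I) = -7/12 (R(I) = 7/(-9 - 3) = 7/(-12) = 7*(-1/12) = -7/12)
s(l) = 2*l*(10 + l) (s(l) = (2*l)*(10 + l) = 2*l*(10 + l))
c(M) = 259/12 (c(M) = 21 - 1*(-7/12) = 21 + 7/12 = 259/12)
c(-187) - V(s(8), -204) = 259/12 - 2*8*(10 + 8) = 259/12 - 2*8*18 = 259/12 - 1*288 = 259/12 - 288 = -3197/12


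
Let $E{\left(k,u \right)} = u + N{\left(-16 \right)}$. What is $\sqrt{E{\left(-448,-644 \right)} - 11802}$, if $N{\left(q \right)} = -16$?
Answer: $i \sqrt{12462} \approx 111.63 i$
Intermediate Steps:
$E{\left(k,u \right)} = -16 + u$ ($E{\left(k,u \right)} = u - 16 = -16 + u$)
$\sqrt{E{\left(-448,-644 \right)} - 11802} = \sqrt{\left(-16 - 644\right) - 11802} = \sqrt{-660 - 11802} = \sqrt{-12462} = i \sqrt{12462}$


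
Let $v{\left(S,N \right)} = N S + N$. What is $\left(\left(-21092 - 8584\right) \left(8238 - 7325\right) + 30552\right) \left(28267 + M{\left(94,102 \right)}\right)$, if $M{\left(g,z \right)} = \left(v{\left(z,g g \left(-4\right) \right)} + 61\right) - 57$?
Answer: $97758210477396$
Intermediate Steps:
$v{\left(S,N \right)} = N + N S$
$M{\left(g,z \right)} = 4 - 4 g^{2} \left(1 + z\right)$ ($M{\left(g,z \right)} = \left(g g \left(-4\right) \left(1 + z\right) + 61\right) - 57 = \left(g^{2} \left(-4\right) \left(1 + z\right) + 61\right) - 57 = \left(- 4 g^{2} \left(1 + z\right) + 61\right) - 57 = \left(61 - 4 g^{2} \left(1 + z\right)\right) - 57 = 4 - 4 g^{2} \left(1 + z\right)$)
$\left(\left(-21092 - 8584\right) \left(8238 - 7325\right) + 30552\right) \left(28267 + M{\left(94,102 \right)}\right) = \left(\left(-21092 - 8584\right) \left(8238 - 7325\right) + 30552\right) \left(28267 + \left(4 - 4 \cdot 94^{2} \left(1 + 102\right)\right)\right) = \left(\left(-29676\right) 913 + 30552\right) \left(28267 + \left(4 - 35344 \cdot 103\right)\right) = \left(-27094188 + 30552\right) \left(28267 + \left(4 - 3640432\right)\right) = - 27063636 \left(28267 - 3640428\right) = \left(-27063636\right) \left(-3612161\right) = 97758210477396$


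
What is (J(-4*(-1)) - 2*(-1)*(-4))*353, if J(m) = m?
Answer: -1412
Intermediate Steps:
(J(-4*(-1)) - 2*(-1)*(-4))*353 = (-4*(-1) - 2*(-1)*(-4))*353 = (4 + 2*(-4))*353 = (4 - 8)*353 = -4*353 = -1412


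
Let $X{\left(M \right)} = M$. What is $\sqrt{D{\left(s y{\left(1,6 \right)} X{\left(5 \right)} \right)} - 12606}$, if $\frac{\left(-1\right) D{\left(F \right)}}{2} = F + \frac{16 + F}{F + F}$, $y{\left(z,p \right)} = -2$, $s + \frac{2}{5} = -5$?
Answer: $\frac{i \sqrt{1029939}}{9} \approx 112.76 i$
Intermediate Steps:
$s = - \frac{27}{5}$ ($s = - \frac{2}{5} - 5 = - \frac{27}{5} \approx -5.4$)
$D{\left(F \right)} = - 2 F - \frac{16 + F}{F}$ ($D{\left(F \right)} = - 2 \left(F + \frac{16 + F}{F + F}\right) = - 2 \left(F + \frac{16 + F}{2 F}\right) = - 2 F - \frac{16 + F}{F}$)
$\sqrt{D{\left(s y{\left(1,6 \right)} X{\left(5 \right)} \right)} - 12606} = \sqrt{\left(-1 - \frac{16}{\left(- \frac{27}{5}\right) \left(-2\right) 5} - 2 \left(- \frac{27}{5}\right) \left(-2\right) 5\right) - 12606} = \sqrt{\left(-1 - \frac{16}{\frac{54}{5} \cdot 5} - 2 \cdot \frac{54}{5} \cdot 5\right) - 12606} = \sqrt{\left(-1 - \frac{16}{54} - 108\right) - 12606} = \sqrt{\left(-1 - \frac{8}{27} - 108\right) - 12606} = \sqrt{- \frac{2951}{27} - 12606} = \sqrt{- \frac{343313}{27}} = \frac{i \sqrt{1029939}}{9}$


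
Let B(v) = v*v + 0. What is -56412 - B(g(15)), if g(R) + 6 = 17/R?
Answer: -12698029/225 ≈ -56436.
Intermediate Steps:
g(R) = -6 + 17/R
B(v) = v² (B(v) = v² + 0 = v²)
-56412 - B(g(15)) = -56412 - (-6 + 17/15)² = -56412 - (-73/15)² = -56412 - 1*5329/225 = -56412 - 5329/225 = -12698029/225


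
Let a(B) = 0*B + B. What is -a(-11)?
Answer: 11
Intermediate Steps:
a(B) = B (a(B) = 0 + B = B)
-a(-11) = -1*(-11) = 11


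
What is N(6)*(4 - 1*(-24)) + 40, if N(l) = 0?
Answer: 40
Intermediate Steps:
N(6)*(4 - 1*(-24)) + 40 = 0*(4 - 1*(-24)) + 40 = 0*(4 + 24) + 40 = 0*28 + 40 = 0 + 40 = 40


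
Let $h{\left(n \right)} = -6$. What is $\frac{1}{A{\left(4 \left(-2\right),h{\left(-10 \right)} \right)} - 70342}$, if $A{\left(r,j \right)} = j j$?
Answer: $- \frac{1}{70306} \approx -1.4224 \cdot 10^{-5}$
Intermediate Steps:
$A{\left(r,j \right)} = j^{2}$
$\frac{1}{A{\left(4 \left(-2\right),h{\left(-10 \right)} \right)} - 70342} = \frac{1}{\left(-6\right)^{2} - 70342} = \frac{1}{36 - 70342} = \frac{1}{-70306} = - \frac{1}{70306}$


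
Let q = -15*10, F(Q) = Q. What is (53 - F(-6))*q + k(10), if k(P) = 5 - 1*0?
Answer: -8845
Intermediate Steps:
k(P) = 5 (k(P) = 5 + 0 = 5)
q = -150
(53 - F(-6))*q + k(10) = (53 - 1*(-6))*(-150) + 5 = (53 + 6)*(-150) + 5 = 59*(-150) + 5 = -8850 + 5 = -8845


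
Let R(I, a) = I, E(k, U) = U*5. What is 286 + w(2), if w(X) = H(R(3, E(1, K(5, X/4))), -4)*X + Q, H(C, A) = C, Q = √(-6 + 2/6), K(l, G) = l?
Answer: 292 + I*√51/3 ≈ 292.0 + 2.3805*I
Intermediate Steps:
E(k, U) = 5*U
Q = I*√51/3 (Q = √(-6 + 2*(⅙)) = √(-6 + ⅓) = √(-17/3) = I*√51/3 ≈ 2.3805*I)
w(X) = 3*X + I*√51/3
286 + w(2) = 286 + (3*2 + I*√51/3) = 286 + (6 + I*√51/3) = 292 + I*√51/3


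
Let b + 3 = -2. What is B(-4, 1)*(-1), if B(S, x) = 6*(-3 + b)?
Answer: 48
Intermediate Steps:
b = -5 (b = -3 - 2 = -5)
B(S, x) = -48 (B(S, x) = 6*(-3 - 5) = 6*(-8) = -48)
B(-4, 1)*(-1) = -48*(-1) = 48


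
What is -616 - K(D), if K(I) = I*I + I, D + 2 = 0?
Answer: -618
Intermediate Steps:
D = -2 (D = -2 + 0 = -2)
K(I) = I + I**2 (K(I) = I**2 + I = I + I**2)
-616 - K(D) = -616 - (-2)*(1 - 2) = -616 - (-2)*(-1) = -616 - 1*2 = -616 - 2 = -618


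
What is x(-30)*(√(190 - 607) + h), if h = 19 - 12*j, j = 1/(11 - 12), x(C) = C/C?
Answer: 31 + I*√417 ≈ 31.0 + 20.421*I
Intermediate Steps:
x(C) = 1
j = -1 (j = 1/(-1) = -1)
h = 31 (h = 19 - 12*(-1) = 19 + 12 = 31)
x(-30)*(√(190 - 607) + h) = 1*(√(190 - 607) + 31) = 1*(√(-417) + 31) = 1*(I*√417 + 31) = 1*(31 + I*√417) = 31 + I*√417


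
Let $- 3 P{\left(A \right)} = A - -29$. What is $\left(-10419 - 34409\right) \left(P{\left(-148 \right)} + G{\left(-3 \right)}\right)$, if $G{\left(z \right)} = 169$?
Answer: $- \frac{28062328}{3} \approx -9.3541 \cdot 10^{6}$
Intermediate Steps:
$P{\left(A \right)} = - \frac{29}{3} - \frac{A}{3}$ ($P{\left(A \right)} = - \frac{A - -29}{3} = - \frac{A + 29}{3} = - \frac{29 + A}{3} = - \frac{29}{3} - \frac{A}{3}$)
$\left(-10419 - 34409\right) \left(P{\left(-148 \right)} + G{\left(-3 \right)}\right) = \left(-10419 - 34409\right) \left(\left(- \frac{29}{3} - - \frac{148}{3}\right) + 169\right) = - 44828 \left(\left(- \frac{29}{3} + \frac{148}{3}\right) + 169\right) = - 44828 \left(\frac{119}{3} + 169\right) = \left(-44828\right) \frac{626}{3} = - \frac{28062328}{3}$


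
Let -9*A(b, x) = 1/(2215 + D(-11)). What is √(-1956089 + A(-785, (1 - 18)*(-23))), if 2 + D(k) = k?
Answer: I*√85362229510206/6606 ≈ 1398.6*I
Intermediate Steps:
D(k) = -2 + k
A(b, x) = -1/19818 (A(b, x) = -1/(9*(2215 + (-2 - 11))) = -1/(9*(2215 - 13)) = -⅑/2202 = -⅑*1/2202 = -1/19818)
√(-1956089 + A(-785, (1 - 18)*(-23))) = √(-1956089 - 1/19818) = √(-38765771803/19818) = I*√85362229510206/6606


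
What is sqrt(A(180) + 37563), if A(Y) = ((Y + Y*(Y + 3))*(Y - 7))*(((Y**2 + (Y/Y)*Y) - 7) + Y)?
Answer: sqrt(187666866843) ≈ 4.3321e+5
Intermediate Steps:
A(Y) = (-7 + Y)*(Y + Y*(3 + Y))*(-7 + Y**2 + 2*Y) (A(Y) = ((Y + Y*(3 + Y))*(-7 + Y))*(((Y**2 + 1*Y) - 7) + Y) = ((-7 + Y)*(Y + Y*(3 + Y)))*(((Y**2 + Y) - 7) + Y) = ((-7 + Y)*(Y + Y*(3 + Y)))*(((Y + Y**2) - 7) + Y) = ((-7 + Y)*(Y + Y*(3 + Y)))*((-7 + Y + Y**2) + Y) = ((-7 + Y)*(Y + Y*(3 + Y)))*(-7 + Y**2 + 2*Y) = (-7 + Y)*(Y + Y*(3 + Y))*(-7 + Y**2 + 2*Y))
sqrt(A(180) + 37563) = sqrt(180*(196 + 180**4 - 1*180**3 - 41*180**2 - 35*180) + 37563) = sqrt(180*(196 + 1049760000 - 1*5832000 - 41*32400 - 6300) + 37563) = sqrt(180*(196 + 1049760000 - 5832000 - 1328400 - 6300) + 37563) = sqrt(180*1042593496 + 37563) = sqrt(187666829280 + 37563) = sqrt(187666866843)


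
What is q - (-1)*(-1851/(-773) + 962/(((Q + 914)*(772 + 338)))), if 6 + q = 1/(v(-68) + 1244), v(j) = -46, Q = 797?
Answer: -85659091543/23767175910 ≈ -3.6041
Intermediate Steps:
q = -7187/1198 (q = -6 + 1/(-46 + 1244) = -6 + 1/1198 = -7187/1198 ≈ -5.9992)
q - (-1)*(-1851/(-773) + 962/(((Q + 914)*(772 + 338)))) = -7187/1198 - (-1)*(-1851/(-773) + 962/(((797 + 914)*(772 + 338)))) = -7187/1198 - (-1)*(-1851*(-1/773) + 962/((1711*1110))) = -7187/1198 - (-1)*(1851/773 + 962/1899210) = -7187/1198 - (-1)*(1851/773 + 962*(1/1899210)) = -7187/1198 - (-1)*(1851/773 + 13/25665) = -7187/1198 - (-1)*47515964/19839045 = -7187/1198 - 1*(-47515964/19839045) = -7187/1198 + 47515964/19839045 = -85659091543/23767175910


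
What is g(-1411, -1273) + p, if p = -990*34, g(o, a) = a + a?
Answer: -36206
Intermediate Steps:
g(o, a) = 2*a
p = -33660 (p = -495*68 = -33660)
g(-1411, -1273) + p = 2*(-1273) - 33660 = -2546 - 33660 = -36206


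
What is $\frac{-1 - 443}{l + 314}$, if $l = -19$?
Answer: $- \frac{444}{295} \approx -1.5051$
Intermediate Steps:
$\frac{-1 - 443}{l + 314} = \frac{-1 - 443}{-19 + 314} = - \frac{444}{295}$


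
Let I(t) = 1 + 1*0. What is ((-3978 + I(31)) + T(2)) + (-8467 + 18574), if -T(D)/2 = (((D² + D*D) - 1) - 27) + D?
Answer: 6166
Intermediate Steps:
I(t) = 1 (I(t) = 1 + 0 = 1)
T(D) = 56 - 4*D² - 2*D (T(D) = -2*((((D² + D*D) - 1) - 27) + D) = -2*((((D² + D²) - 1) - 27) + D) = -2*(((2*D² - 1) - 27) + D) = -2*(((-1 + 2*D²) - 27) + D) = -2*((-28 + 2*D²) + D) = -2*(-28 + D + 2*D²) = 56 - 4*D² - 2*D)
((-3978 + I(31)) + T(2)) + (-8467 + 18574) = ((-3978 + 1) + (56 - 4*2² - 2*2)) + (-8467 + 18574) = (-3977 + (56 - 4*4 - 4)) + 10107 = (-3977 + (56 - 16 - 4)) + 10107 = (-3977 + 36) + 10107 = -3941 + 10107 = 6166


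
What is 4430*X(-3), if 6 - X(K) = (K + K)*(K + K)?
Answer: -132900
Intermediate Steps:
X(K) = 6 - 4*K**2 (X(K) = 6 - (K + K)*(K + K) = 6 - 2*K*2*K = 6 - 4*K**2)
4430*X(-3) = 4430*(6 - 4*(-3)**2) = 4430*(6 - 4*9) = 4430*(6 - 36) = 4430*(-30) = -132900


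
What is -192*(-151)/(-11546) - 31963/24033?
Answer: -532904767/138742509 ≈ -3.8410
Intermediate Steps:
-192*(-151)/(-11546) - 31963/24033 = 28992*(-1/11546) - 31963*1/24033 = -14496/5773 - 31963/24033 = -532904767/138742509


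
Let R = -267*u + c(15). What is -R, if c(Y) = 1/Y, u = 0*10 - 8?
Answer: -32041/15 ≈ -2136.1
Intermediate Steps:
u = -8 (u = 0 - 8 = -8)
R = 32041/15 (R = -267*(-8) + 1/15 = 2136 + 1/15 = 32041/15 ≈ 2136.1)
-R = -1*32041/15 = -32041/15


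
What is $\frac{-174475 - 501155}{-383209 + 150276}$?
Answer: $\frac{675630}{232933} \approx 2.9005$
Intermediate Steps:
$\frac{-174475 - 501155}{-383209 + 150276} = - \frac{675630}{-232933} = \left(-675630\right) \left(- \frac{1}{232933}\right) = \frac{675630}{232933}$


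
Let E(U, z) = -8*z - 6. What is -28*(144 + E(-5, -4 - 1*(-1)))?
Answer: -4536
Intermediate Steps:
E(U, z) = -6 - 8*z
-28*(144 + E(-5, -4 - 1*(-1))) = -28*(144 + (-6 - 8*(-4 - 1*(-1)))) = -28*(144 + (-6 - 8*(-4 + 1))) = -28*(144 + (-6 - 8*(-3))) = -28*(144 + (-6 + 24)) = -28*(144 + 18) = -28*162 = -4536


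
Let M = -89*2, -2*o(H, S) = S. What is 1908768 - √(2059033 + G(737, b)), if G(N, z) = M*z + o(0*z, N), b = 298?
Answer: 1908768 - √8022482/2 ≈ 1.9074e+6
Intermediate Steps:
o(H, S) = -S/2
M = -178
G(N, z) = -178*z - N/2
1908768 - √(2059033 + G(737, b)) = 1908768 - √(2059033 + (-178*298 - ½*737)) = 1908768 - √(2059033 + (-53044 - 737/2)) = 1908768 - √(2059033 - 106825/2) = 1908768 - √(4011241/2) = 1908768 - √8022482/2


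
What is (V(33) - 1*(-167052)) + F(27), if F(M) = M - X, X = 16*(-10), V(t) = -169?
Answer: 167070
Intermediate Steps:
X = -160
F(M) = 160 + M (F(M) = M - 1*(-160) = M + 160 = 160 + M)
(V(33) - 1*(-167052)) + F(27) = (-169 - 1*(-167052)) + (160 + 27) = (-169 + 167052) + 187 = 166883 + 187 = 167070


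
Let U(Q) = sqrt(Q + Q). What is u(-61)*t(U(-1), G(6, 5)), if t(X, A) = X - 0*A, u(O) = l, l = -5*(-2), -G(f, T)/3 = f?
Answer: 10*I*sqrt(2) ≈ 14.142*I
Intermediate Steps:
G(f, T) = -3*f
U(Q) = sqrt(2)*sqrt(Q) (U(Q) = sqrt(2*Q) = sqrt(2)*sqrt(Q))
l = 10
u(O) = 10
t(X, A) = X (t(X, A) = X - 1*0 = X + 0 = X)
u(-61)*t(U(-1), G(6, 5)) = 10*(sqrt(2)*sqrt(-1)) = 10*(sqrt(2)*I) = 10*(I*sqrt(2)) = 10*I*sqrt(2)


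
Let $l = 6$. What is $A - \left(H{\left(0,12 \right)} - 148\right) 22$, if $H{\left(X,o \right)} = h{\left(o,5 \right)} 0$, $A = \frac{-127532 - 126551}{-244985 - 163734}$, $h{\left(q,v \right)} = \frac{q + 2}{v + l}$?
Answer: $\frac{1331043147}{408719} \approx 3256.6$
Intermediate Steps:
$h{\left(q,v \right)} = \frac{2 + q}{6 + v}$ ($h{\left(q,v \right)} = \frac{q + 2}{v + 6} = \frac{2 + q}{6 + v}$)
$A = \frac{254083}{408719}$ ($A = - \frac{254083}{-408719} = \left(-254083\right) \left(- \frac{1}{408719}\right) = \frac{254083}{408719} \approx 0.62166$)
$H{\left(X,o \right)} = 0$ ($H{\left(X,o \right)} = \frac{2 + o}{6 + 5} \cdot 0 = \frac{2 + o}{11} \cdot 0 = \left(\frac{2}{11} + \frac{o}{11}\right) 0 = 0$)
$A - \left(H{\left(0,12 \right)} - 148\right) 22 = \frac{254083}{408719} - \left(0 - 148\right) 22 = \frac{254083}{408719} - \left(-148\right) 22 = \frac{254083}{408719} - -3256 = \frac{254083}{408719} + 3256 = \frac{1331043147}{408719}$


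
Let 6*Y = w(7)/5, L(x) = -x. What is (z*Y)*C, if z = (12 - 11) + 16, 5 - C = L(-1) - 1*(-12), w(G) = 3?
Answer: -68/5 ≈ -13.600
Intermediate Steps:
Y = 1/10 (Y = (3/5)/6 = (3*(1/5))/6 = (1/6)*(3/5) = 1/10 ≈ 0.10000)
C = -8 (C = 5 - (-1*(-1) - 1*(-12)) = 5 - (1 + 12) = 5 - 1*13 = 5 - 13 = -8)
z = 17 (z = 1 + 16 = 17)
(z*Y)*C = (17*(1/10))*(-8) = (17/10)*(-8) = -68/5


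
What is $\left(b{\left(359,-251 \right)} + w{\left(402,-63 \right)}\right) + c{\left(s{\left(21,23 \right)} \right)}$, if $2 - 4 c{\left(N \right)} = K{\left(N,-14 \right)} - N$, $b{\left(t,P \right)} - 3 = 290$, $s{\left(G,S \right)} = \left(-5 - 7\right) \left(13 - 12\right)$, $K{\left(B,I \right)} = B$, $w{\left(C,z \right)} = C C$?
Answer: $\frac{323795}{2} \approx 1.619 \cdot 10^{5}$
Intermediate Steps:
$w{\left(C,z \right)} = C^{2}$
$s{\left(G,S \right)} = -12$ ($s{\left(G,S \right)} = \left(-12\right) 1 = -12$)
$b{\left(t,P \right)} = 293$ ($b{\left(t,P \right)} = 3 + 290 = 293$)
$c{\left(N \right)} = \frac{1}{2}$ ($c{\left(N \right)} = \frac{1}{2} - \frac{N - N}{4} = \frac{1}{2} - 0 = \frac{1}{2} + 0 = \frac{1}{2}$)
$\left(b{\left(359,-251 \right)} + w{\left(402,-63 \right)}\right) + c{\left(s{\left(21,23 \right)} \right)} = \left(293 + 402^{2}\right) + \frac{1}{2} = \left(293 + 161604\right) + \frac{1}{2} = 161897 + \frac{1}{2} = \frac{323795}{2}$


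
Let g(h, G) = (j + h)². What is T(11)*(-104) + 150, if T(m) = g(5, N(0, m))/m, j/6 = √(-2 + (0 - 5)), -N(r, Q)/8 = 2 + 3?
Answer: 25258/11 - 6240*I*√7/11 ≈ 2296.2 - 1500.9*I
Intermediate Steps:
N(r, Q) = -40 (N(r, Q) = -8*(2 + 3) = -8*5 = -40)
j = 6*I*√7 (j = 6*√(-2 + (0 - 5)) = 6*√(-2 - 5) = 6*√(-7) = 6*(I*√7) = 6*I*√7 ≈ 15.875*I)
g(h, G) = (h + 6*I*√7)² (g(h, G) = (6*I*√7 + h)² = (h + 6*I*√7)²)
T(m) = (5 + 6*I*√7)²/m
T(11)*(-104) + 150 = ((-227 + 60*I*√7)/11)*(-104) + 150 = (-227/11 + 60*I*√7/11)*(-104) + 150 = (23608/11 - 6240*I*√7/11) + 150 = 25258/11 - 6240*I*√7/11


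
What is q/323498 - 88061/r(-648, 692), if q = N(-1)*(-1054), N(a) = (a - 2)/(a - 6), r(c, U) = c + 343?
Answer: 99705968618/345334115 ≈ 288.72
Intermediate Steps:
r(c, U) = 343 + c
N(a) = (-2 + a)/(-6 + a)
q = -3162/7 (q = ((-2 - 1)/(-6 - 1))*(-1054) = (-3/(-7))*(-1054) = -⅐*(-3)*(-1054) = (3/7)*(-1054) = -3162/7 ≈ -451.71)
q/323498 - 88061/r(-648, 692) = -3162/7/323498 - 88061/(343 - 648) = -3162/7*1/323498 - 88061/(-305) = -1581/1132243 - 88061*(-1/305) = -1581/1132243 + 88061/305 = 99705968618/345334115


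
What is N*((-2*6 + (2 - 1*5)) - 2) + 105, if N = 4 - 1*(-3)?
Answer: -14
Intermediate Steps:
N = 7 (N = 4 + 3 = 7)
N*((-2*6 + (2 - 1*5)) - 2) + 105 = 7*((-2*6 + (2 - 1*5)) - 2) + 105 = 7*((-12 + (2 - 5)) - 2) + 105 = 7*((-12 - 3) - 2) + 105 = 7*(-15 - 2) + 105 = 7*(-17) + 105 = -119 + 105 = -14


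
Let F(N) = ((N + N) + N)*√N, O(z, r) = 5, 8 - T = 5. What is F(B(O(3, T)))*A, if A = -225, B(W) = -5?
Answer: 3375*I*√5 ≈ 7546.7*I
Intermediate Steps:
T = 3 (T = 8 - 1*5 = 8 - 5 = 3)
F(N) = 3*N^(3/2) (F(N) = (2*N + N)*√N = (3*N)*√N = 3*N^(3/2))
F(B(O(3, T)))*A = (3*(-5)^(3/2))*(-225) = (3*(-5*I*√5))*(-225) = -15*I*√5*(-225) = 3375*I*√5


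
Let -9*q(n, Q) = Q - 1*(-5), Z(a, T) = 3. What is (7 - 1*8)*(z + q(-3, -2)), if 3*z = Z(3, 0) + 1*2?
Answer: -4/3 ≈ -1.3333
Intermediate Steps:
q(n, Q) = -5/9 - Q/9 (q(n, Q) = -(Q - 1*(-5))/9 = -(Q + 5)/9 = -(5 + Q)/9 = -5/9 - Q/9)
z = 5/3 (z = (3 + 1*2)/3 = (3 + 2)/3 = (⅓)*5 = 5/3 ≈ 1.6667)
(7 - 1*8)*(z + q(-3, -2)) = (7 - 1*8)*(5/3 + (-5/9 - ⅑*(-2))) = (7 - 8)*(5/3 + (-5/9 + 2/9)) = -(5/3 - ⅓) = -1*4/3 = -4/3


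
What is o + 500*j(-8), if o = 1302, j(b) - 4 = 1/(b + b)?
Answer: 13083/4 ≈ 3270.8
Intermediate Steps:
j(b) = 4 + 1/(2*b) (j(b) = 4 + 1/(b + b) = 4 + 1/(2*b))
o + 500*j(-8) = 1302 + 500*(4 + (½)/(-8)) = 1302 + 500*(4 + (½)*(-⅛)) = 1302 + 500*(4 - 1/16) = 1302 + 500*(63/16) = 1302 + 7875/4 = 13083/4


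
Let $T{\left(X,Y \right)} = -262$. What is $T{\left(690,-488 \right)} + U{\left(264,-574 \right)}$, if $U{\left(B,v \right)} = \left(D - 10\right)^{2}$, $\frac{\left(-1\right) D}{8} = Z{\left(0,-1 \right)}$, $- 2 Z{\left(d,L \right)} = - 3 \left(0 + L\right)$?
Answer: $-258$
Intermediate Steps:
$Z{\left(d,L \right)} = \frac{3 L}{2}$ ($Z{\left(d,L \right)} = - \frac{\left(-3\right) \left(0 + L\right)}{2} = - \frac{\left(-3\right) L}{2} = \frac{3 L}{2}$)
$D = 12$ ($D = - 8 \cdot \frac{3}{2} \left(-1\right) = \left(-8\right) \left(- \frac{3}{2}\right) = 12$)
$U{\left(B,v \right)} = 4$ ($U{\left(B,v \right)} = \left(12 - 10\right)^{2} = 2^{2} = 4$)
$T{\left(690,-488 \right)} + U{\left(264,-574 \right)} = -262 + 4 = -258$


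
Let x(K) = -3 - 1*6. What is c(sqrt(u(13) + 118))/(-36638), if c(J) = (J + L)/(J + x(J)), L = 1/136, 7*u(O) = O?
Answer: -114167/1355312896 - 175*sqrt(5873)/193616128 ≈ -0.00015350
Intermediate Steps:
u(O) = O/7
L = 1/136 ≈ 0.0073529
x(K) = -9 (x(K) = -3 - 6 = -9)
c(J) = (1/136 + J)/(-9 + J) (c(J) = (J + 1/136)/(J - 9) = (1/136 + J)/(-9 + J))
c(sqrt(u(13) + 118))/(-36638) = ((1/136 + sqrt((1/7)*13 + 118))/(-9 + sqrt((1/7)*13 + 118)))/(-36638) = ((1/136 + sqrt(13/7 + 118))/(-9 + sqrt(13/7 + 118)))*(-1/36638) = ((1/136 + sqrt(839/7))/(-9 + sqrt(839/7)))*(-1/36638) = ((1/136 + sqrt(5873)/7)/(-9 + sqrt(5873)/7))*(-1/36638) = -(1/136 + sqrt(5873)/7)/(36638*(-9 + sqrt(5873)/7))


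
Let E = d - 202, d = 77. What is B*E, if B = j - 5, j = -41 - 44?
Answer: 11250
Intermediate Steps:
j = -85
B = -90 (B = -85 - 5 = -90)
E = -125 (E = 77 - 202 = -125)
B*E = -90*(-125) = 11250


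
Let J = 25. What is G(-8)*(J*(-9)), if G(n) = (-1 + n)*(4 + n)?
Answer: -8100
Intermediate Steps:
G(-8)*(J*(-9)) = (-4 + (-8)**2 + 3*(-8))*(25*(-9)) = (-4 + 64 - 24)*(-225) = 36*(-225) = -8100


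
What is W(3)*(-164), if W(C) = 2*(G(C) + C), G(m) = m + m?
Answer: -2952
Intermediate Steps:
G(m) = 2*m
W(C) = 6*C (W(C) = 2*(2*C + C) = 2*(3*C) = 6*C)
W(3)*(-164) = (6*3)*(-164) = 18*(-164) = -2952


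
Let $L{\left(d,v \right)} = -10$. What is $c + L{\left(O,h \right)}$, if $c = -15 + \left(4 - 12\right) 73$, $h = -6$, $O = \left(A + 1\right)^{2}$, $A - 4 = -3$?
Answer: $-609$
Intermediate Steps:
$A = 1$ ($A = 4 - 3 = 1$)
$O = 4$ ($O = \left(1 + 1\right)^{2} = 2^{2} = 4$)
$c = -599$ ($c = -15 - 584 = -599$)
$c + L{\left(O,h \right)} = -599 - 10 = -609$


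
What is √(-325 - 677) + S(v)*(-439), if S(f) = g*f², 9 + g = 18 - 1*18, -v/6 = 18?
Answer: 46084464 + I*√1002 ≈ 4.6084e+7 + 31.654*I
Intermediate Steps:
v = -108 (v = -6*18 = -108)
g = -9 (g = -9 + (18 - 1*18) = -9 + (18 - 18) = -9 + 0 = -9)
S(f) = -9*f²
√(-325 - 677) + S(v)*(-439) = √(-325 - 677) - 9*(-108)²*(-439) = √(-1002) - 9*11664*(-439) = I*√1002 - 104976*(-439) = I*√1002 + 46084464 = 46084464 + I*√1002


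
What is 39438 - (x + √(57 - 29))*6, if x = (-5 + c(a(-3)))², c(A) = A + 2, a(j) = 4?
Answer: 39432 - 12*√7 ≈ 39400.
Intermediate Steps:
c(A) = 2 + A
x = 1 (x = (-5 + (2 + 4))² = (-5 + 6)² = 1² = 1)
39438 - (x + √(57 - 29))*6 = 39438 - (1 + √(57 - 29))*6 = 39438 - (1 + √28)*6 = 39438 - (1 + 2*√7)*6 = 39438 - (6 + 12*√7) = 39438 + (-6 - 12*√7) = 39432 - 12*√7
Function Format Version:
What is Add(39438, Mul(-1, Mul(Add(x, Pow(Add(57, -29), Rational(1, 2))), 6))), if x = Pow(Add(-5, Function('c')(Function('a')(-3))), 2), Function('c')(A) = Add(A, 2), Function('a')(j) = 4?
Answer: Add(39432, Mul(-12, Pow(7, Rational(1, 2)))) ≈ 39400.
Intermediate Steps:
Function('c')(A) = Add(2, A)
x = 1 (x = Pow(Add(-5, Add(2, 4)), 2) = Pow(Add(-5, 6), 2) = Pow(1, 2) = 1)
Add(39438, Mul(-1, Mul(Add(x, Pow(Add(57, -29), Rational(1, 2))), 6))) = Add(39438, Mul(-1, Mul(Add(1, Pow(Add(57, -29), Rational(1, 2))), 6))) = Add(39438, Mul(-1, Mul(Add(1, Pow(28, Rational(1, 2))), 6))) = Add(39438, Mul(-1, Mul(Add(1, Mul(2, Pow(7, Rational(1, 2)))), 6))) = Add(39438, Mul(-1, Add(6, Mul(12, Pow(7, Rational(1, 2)))))) = Add(39438, Add(-6, Mul(-12, Pow(7, Rational(1, 2))))) = Add(39432, Mul(-12, Pow(7, Rational(1, 2))))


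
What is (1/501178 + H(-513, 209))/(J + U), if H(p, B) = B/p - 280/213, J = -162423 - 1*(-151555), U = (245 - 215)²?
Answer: 1654386661/9576837996768 ≈ 0.00017275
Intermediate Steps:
U = 900 (U = 30² = 900)
J = -10868 (J = -162423 + 151555 = -10868)
H(p, B) = -280/213 + B/p (H(p, B) = B/p - 280*1/213 = B/p - 280/213 = -280/213 + B/p)
(1/501178 + H(-513, 209))/(J + U) = (1/501178 + (-280/213 + 209/(-513)))/(-10868 + 900) = (1/501178 + (-280/213 + 209*(-1/513)))/(-9968) = (1/501178 + (-280/213 - 11/27))*(-1/9968) = (1/501178 - 3301/1917)*(-1/9968) = -1654386661/960758226*(-1/9968) = 1654386661/9576837996768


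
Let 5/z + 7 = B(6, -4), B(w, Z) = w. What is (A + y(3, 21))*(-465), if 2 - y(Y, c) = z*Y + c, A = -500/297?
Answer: 261640/99 ≈ 2642.8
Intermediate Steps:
z = -5 (z = 5/(-7 + 6) = 5/(-1) = 5*(-1) = -5)
A = -500/297 (A = -500*1/297 = -500/297 ≈ -1.6835)
y(Y, c) = 2 - c + 5*Y (y(Y, c) = 2 - (-5*Y + c) = 2 - (c - 5*Y) = 2 + (-c + 5*Y) = 2 - c + 5*Y)
(A + y(3, 21))*(-465) = (-500/297 + (2 - 1*21 + 5*3))*(-465) = (-500/297 + (2 - 21 + 15))*(-465) = (-500/297 - 4)*(-465) = -1688/297*(-465) = 261640/99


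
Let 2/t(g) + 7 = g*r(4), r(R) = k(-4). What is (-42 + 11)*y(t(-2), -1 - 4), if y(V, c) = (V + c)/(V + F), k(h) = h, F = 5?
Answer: 93/7 ≈ 13.286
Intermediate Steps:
r(R) = -4
t(g) = 2/(-7 - 4*g) (t(g) = 2/(-7 + g*(-4)) = 2/(-7 - 4*g))
y(V, c) = (V + c)/(5 + V) (y(V, c) = (V + c)/(V + 5) = (V + c)/(5 + V))
(-42 + 11)*y(t(-2), -1 - 4) = (-42 + 11)*((2/(-7 - 4*(-2)) + (-1 - 4))/(5 + 2/(-7 - 4*(-2)))) = -31*(2/(-7 + 8) - 5)/(5 + 2/(-7 + 8)) = -31*(2/1 - 5)/(5 + 2/1) = -31*(2*1 - 5)/(5 + 2*1) = -31*(2 - 5)/(5 + 2) = -31*(-3)/7 = -31*(-3/7) = 93/7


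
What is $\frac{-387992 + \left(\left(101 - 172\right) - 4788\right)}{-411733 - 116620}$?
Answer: $\frac{392851}{528353} \approx 0.74354$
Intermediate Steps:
$\frac{-387992 + \left(\left(101 - 172\right) - 4788\right)}{-411733 - 116620} = \frac{-387992 + \left(\left(101 - 172\right) - 4788\right)}{-528353} = \left(-387992 - 4859\right) \left(- \frac{1}{528353}\right) = \left(-392851\right) \left(- \frac{1}{528353}\right) = \frac{392851}{528353}$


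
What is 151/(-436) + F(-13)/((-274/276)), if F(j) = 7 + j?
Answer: 340321/59732 ≈ 5.6975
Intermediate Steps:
151/(-436) + F(-13)/((-274/276)) = 151/(-436) + (7 - 13)/((-274/276)) = 151*(-1/436) - 6/((-274*1/276)) = -151/436 - 6/(-137/138) = -151/436 - 6*(-138/137) = -151/436 + 828/137 = 340321/59732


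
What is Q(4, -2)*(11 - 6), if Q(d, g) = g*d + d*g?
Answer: -80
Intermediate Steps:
Q(d, g) = 2*d*g (Q(d, g) = d*g + d*g = 2*d*g)
Q(4, -2)*(11 - 6) = (2*4*(-2))*(11 - 6) = -16*5 = -80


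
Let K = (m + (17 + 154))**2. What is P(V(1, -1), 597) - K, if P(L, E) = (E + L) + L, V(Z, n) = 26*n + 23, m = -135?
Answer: -705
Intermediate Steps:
K = 1296 (K = (-135 + (17 + 154))**2 = (-135 + 171)**2 = 36**2 = 1296)
V(Z, n) = 23 + 26*n
P(L, E) = E + 2*L
P(V(1, -1), 597) - K = (597 + 2*(23 + 26*(-1))) - 1*1296 = (597 + 2*(23 - 26)) - 1296 = (597 + 2*(-3)) - 1296 = (597 - 6) - 1296 = 591 - 1296 = -705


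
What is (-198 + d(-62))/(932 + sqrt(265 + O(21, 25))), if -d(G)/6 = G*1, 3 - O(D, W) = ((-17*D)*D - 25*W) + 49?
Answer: 54056/286761 - 58*sqrt(8341)/286761 ≈ 0.17003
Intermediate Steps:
O(D, W) = -46 + 17*D**2 + 25*W (O(D, W) = 3 - (((-17*D)*D - 25*W) + 49) = 3 - ((-17*D**2 - 25*W) + 49) = 3 - ((-25*W - 17*D**2) + 49) = 3 - (49 - 25*W - 17*D**2) = 3 + (-49 + 17*D**2 + 25*W) = -46 + 17*D**2 + 25*W)
d(G) = -6*G
(-198 + d(-62))/(932 + sqrt(265 + O(21, 25))) = (-198 - 6*(-62))/(932 + sqrt(265 + (-46 + 17*21**2 + 25*25))) = (-198 + 372)/(932 + sqrt(265 + (-46 + 17*441 + 625))) = 174/(932 + sqrt(265 + (-46 + 7497 + 625))) = 174/(932 + sqrt(265 + 8076)) = 174/(932 + sqrt(8341))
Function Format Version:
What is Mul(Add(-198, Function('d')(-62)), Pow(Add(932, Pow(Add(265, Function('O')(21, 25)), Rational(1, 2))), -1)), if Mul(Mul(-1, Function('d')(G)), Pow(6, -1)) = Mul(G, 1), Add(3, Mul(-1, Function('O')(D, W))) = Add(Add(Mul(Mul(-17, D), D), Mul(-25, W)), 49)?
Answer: Add(Rational(54056, 286761), Mul(Rational(-58, 286761), Pow(8341, Rational(1, 2)))) ≈ 0.17003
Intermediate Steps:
Function('O')(D, W) = Add(-46, Mul(17, Pow(D, 2)), Mul(25, W)) (Function('O')(D, W) = Add(3, Mul(-1, Add(Add(Mul(Mul(-17, D), D), Mul(-25, W)), 49))) = Add(3, Mul(-1, Add(Add(Mul(-17, Pow(D, 2)), Mul(-25, W)), 49))) = Add(3, Mul(-1, Add(Add(Mul(-25, W), Mul(-17, Pow(D, 2))), 49))) = Add(3, Mul(-1, Add(49, Mul(-25, W), Mul(-17, Pow(D, 2))))) = Add(3, Add(-49, Mul(17, Pow(D, 2)), Mul(25, W))) = Add(-46, Mul(17, Pow(D, 2)), Mul(25, W)))
Function('d')(G) = Mul(-6, G) (Function('d')(G) = Mul(-6, Mul(G, 1)) = Mul(-6, G))
Mul(Add(-198, Function('d')(-62)), Pow(Add(932, Pow(Add(265, Function('O')(21, 25)), Rational(1, 2))), -1)) = Mul(Add(-198, Mul(-6, -62)), Pow(Add(932, Pow(Add(265, Add(-46, Mul(17, Pow(21, 2)), Mul(25, 25))), Rational(1, 2))), -1)) = Mul(Add(-198, 372), Pow(Add(932, Pow(Add(265, Add(-46, Mul(17, 441), 625)), Rational(1, 2))), -1)) = Mul(174, Pow(Add(932, Pow(Add(265, Add(-46, 7497, 625)), Rational(1, 2))), -1)) = Mul(174, Pow(Add(932, Pow(Add(265, 8076), Rational(1, 2))), -1)) = Mul(174, Pow(Add(932, Pow(8341, Rational(1, 2))), -1))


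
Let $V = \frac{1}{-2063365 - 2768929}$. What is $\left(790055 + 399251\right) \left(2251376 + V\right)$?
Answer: $\frac{6469414767417504579}{2416147} \approx 2.6776 \cdot 10^{12}$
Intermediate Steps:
$V = - \frac{1}{4832294}$ ($V = \frac{1}{-4832294} = - \frac{1}{4832294} \approx -2.0694 \cdot 10^{-7}$)
$\left(790055 + 399251\right) \left(2251376 + V\right) = \left(790055 + 399251\right) \left(2251376 - \frac{1}{4832294}\right) = 1189306 \cdot \frac{10879310736543}{4832294} = \frac{6469414767417504579}{2416147}$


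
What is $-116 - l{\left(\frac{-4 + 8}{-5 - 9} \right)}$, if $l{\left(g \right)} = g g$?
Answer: $- \frac{5688}{49} \approx -116.08$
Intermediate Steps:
$l{\left(g \right)} = g^{2}$
$-116 - l{\left(\frac{-4 + 8}{-5 - 9} \right)} = -116 - \left(\frac{-4 + 8}{-5 - 9}\right)^{2} = -116 - \left(\frac{4}{-14}\right)^{2} = -116 - \left(4 \left(- \frac{1}{14}\right)\right)^{2} = -116 - \left(- \frac{2}{7}\right)^{2} = -116 - \frac{4}{49} = - \frac{5688}{49}$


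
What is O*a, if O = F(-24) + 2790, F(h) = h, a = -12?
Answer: -33192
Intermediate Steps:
O = 2766 (O = -24 + 2790 = 2766)
O*a = 2766*(-12) = -33192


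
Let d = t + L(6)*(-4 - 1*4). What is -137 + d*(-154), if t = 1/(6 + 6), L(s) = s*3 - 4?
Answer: 102589/6 ≈ 17098.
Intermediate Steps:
L(s) = -4 + 3*s (L(s) = 3*s - 4 = -4 + 3*s)
t = 1/12 ≈ 0.083333
d = -1343/12 (d = 1/12 + (-4 + 3*6)*(-4 - 1*4) = 1/12 + (-4 + 18)*(-4 - 4) = 1/12 + 14*(-8) = 1/12 - 112 = -1343/12 ≈ -111.92)
-137 + d*(-154) = -137 - 1343/12*(-154) = -137 + 103411/6 = 102589/6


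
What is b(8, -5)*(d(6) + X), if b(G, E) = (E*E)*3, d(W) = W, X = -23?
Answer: -1275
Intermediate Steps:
b(G, E) = 3*E² (b(G, E) = E²*3 = 3*E²)
b(8, -5)*(d(6) + X) = (3*(-5)²)*(6 - 23) = (3*25)*(-17) = 75*(-17) = -1275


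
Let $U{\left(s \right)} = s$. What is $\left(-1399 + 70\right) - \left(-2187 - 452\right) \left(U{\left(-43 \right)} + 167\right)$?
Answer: $325907$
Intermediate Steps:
$\left(-1399 + 70\right) - \left(-2187 - 452\right) \left(U{\left(-43 \right)} + 167\right) = \left(-1399 + 70\right) - \left(-2187 - 452\right) \left(-43 + 167\right) = -1329 - \left(-2639\right) 124 = -1329 - -327236 = -1329 + 327236 = 325907$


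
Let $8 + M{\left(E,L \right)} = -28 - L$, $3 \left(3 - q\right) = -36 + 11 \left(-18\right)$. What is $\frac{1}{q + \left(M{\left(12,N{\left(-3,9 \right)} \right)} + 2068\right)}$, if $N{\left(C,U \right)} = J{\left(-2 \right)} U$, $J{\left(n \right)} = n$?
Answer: $\frac{1}{2131} \approx 0.00046926$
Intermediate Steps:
$N{\left(C,U \right)} = - 2 U$
$q = 81$ ($q = 3 - \frac{-36 + 11 \left(-18\right)}{3} = 3 - \frac{-36 - 198}{3} = 3 - -78 = 3 + 78 = 81$)
$M{\left(E,L \right)} = -36 - L$ ($M{\left(E,L \right)} = -8 - \left(28 + L\right) = -36 - L$)
$\frac{1}{q + \left(M{\left(12,N{\left(-3,9 \right)} \right)} + 2068\right)} = \frac{1}{81 + \left(\left(-36 - \left(-2\right) 9\right) + 2068\right)} = \frac{1}{81 + \left(\left(-36 - -18\right) + 2068\right)} = \frac{1}{81 + \left(\left(-36 + 18\right) + 2068\right)} = \frac{1}{81 + \left(-18 + 2068\right)} = \frac{1}{81 + 2050} = \frac{1}{2131}$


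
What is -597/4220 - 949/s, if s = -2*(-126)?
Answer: -519403/132930 ≈ -3.9073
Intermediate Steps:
s = 252
-597/4220 - 949/s = -597/4220 - 949/252 = -519403/132930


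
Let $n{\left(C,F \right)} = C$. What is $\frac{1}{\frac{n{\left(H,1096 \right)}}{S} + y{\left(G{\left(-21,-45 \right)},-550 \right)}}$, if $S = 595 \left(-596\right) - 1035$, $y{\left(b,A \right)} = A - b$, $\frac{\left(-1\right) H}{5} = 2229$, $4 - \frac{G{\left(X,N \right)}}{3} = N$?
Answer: $- \frac{71131}{49576078} \approx -0.0014348$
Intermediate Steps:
$G{\left(X,N \right)} = 12 - 3 N$
$H = -11145$ ($H = \left(-5\right) 2229 = -11145$)
$S = -355655$ ($S = -354620 - 1035 = -355655$)
$\frac{1}{\frac{n{\left(H,1096 \right)}}{S} + y{\left(G{\left(-21,-45 \right)},-550 \right)}} = \frac{1}{- \frac{11145}{-355655} - \left(562 + 135\right)} = \frac{1}{\left(-11145\right) \left(- \frac{1}{355655}\right) - 697} = \frac{1}{\frac{2229}{71131} - 697} = \frac{1}{- \frac{49576078}{71131}} = - \frac{71131}{49576078}$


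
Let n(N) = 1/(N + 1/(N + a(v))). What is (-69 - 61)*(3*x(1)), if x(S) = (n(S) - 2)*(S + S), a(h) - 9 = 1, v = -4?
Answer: 845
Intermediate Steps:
a(h) = 10 (a(h) = 9 + 1 = 10)
n(N) = 1/(N + 1/(10 + N)) (n(N) = 1/(N + 1/(N + 10)) = 1/(N + 1/(10 + N)))
x(S) = 2*S*(-2 + (10 + S)/(1 + S² + 10*S)) (x(S) = ((10 + S)/(1 + S² + 10*S) - 2)*(S + S) = (-2 + (10 + S)/(1 + S² + 10*S))*(2*S) = 2*S*(-2 + (10 + S)/(1 + S² + 10*S)))
(-69 - 61)*(3*x(1)) = (-69 - 61)*(3*(2*1*(8 - 19*1 - 2*1²)/(1 + 1² + 10*1))) = -390*2*1*(8 - 19 - 2*1)/(1 + 1 + 10) = -390*2*1*(8 - 19 - 2)/12 = -390*2*1*(1/12)*(-13) = -390*(-13)/6 = -130*(-13/2) = 845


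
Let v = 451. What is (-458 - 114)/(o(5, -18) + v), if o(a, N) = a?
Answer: -143/114 ≈ -1.2544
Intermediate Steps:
(-458 - 114)/(o(5, -18) + v) = (-458 - 114)/(5 + 451) = -572/456 = -572*1/456 = -143/114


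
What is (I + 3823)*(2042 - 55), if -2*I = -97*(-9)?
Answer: 13457951/2 ≈ 6.7290e+6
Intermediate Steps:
I = -873/2 (I = -(-97)*(-9)/2 = -½*873 = -873/2 ≈ -436.50)
(I + 3823)*(2042 - 55) = (-873/2 + 3823)*(2042 - 55) = (6773/2)*1987 = 13457951/2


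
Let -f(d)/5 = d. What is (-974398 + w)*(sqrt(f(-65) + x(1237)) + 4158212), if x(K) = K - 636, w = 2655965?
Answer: 6992312078204 + 1681567*sqrt(926) ≈ 6.9924e+12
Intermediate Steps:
x(K) = -636 + K
f(d) = -5*d
(-974398 + w)*(sqrt(f(-65) + x(1237)) + 4158212) = (-974398 + 2655965)*(sqrt(-5*(-65) + (-636 + 1237)) + 4158212) = 1681567*(sqrt(325 + 601) + 4158212) = 1681567*(sqrt(926) + 4158212) = 1681567*(4158212 + sqrt(926)) = 6992312078204 + 1681567*sqrt(926)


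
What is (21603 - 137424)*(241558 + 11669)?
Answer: -29329004367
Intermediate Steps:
(21603 - 137424)*(241558 + 11669) = -115821*253227 = -29329004367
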